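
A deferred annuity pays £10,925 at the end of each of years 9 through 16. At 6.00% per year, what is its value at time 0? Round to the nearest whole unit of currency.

£42,565

PV at t=8 (ordinary 8-year annuity): 10925 × a(8|0.06) = 10925 × 6.209794 = 67,841.9974
Discount back 8 years: 67,841.9974 × (1+0.06)^(−8) = 67,841.9974 × 0.627412 = 42,564.9085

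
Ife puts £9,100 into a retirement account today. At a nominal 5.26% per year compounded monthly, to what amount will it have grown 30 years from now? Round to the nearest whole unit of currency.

£43,940

i = 0.0526/12 = 0.00438333 per month; n = 30·12 = 360.
FV = 9,100 × (1 + 0.00438333)^360 = 43,940.0426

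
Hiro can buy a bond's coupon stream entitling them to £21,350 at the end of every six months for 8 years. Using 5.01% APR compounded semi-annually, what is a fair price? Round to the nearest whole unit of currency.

£278,616

Periodic rate i = 0.0501/2 = 0.02505; n = 8 × 2 = 16 periods.
PV = 21350 × [1 − (1+0.02505)^(−16)] / 0.02505 = 21350 × 13.049924 = 278,615.8846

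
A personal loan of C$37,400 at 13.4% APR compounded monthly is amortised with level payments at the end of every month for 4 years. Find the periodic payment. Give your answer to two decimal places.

C$1,010.79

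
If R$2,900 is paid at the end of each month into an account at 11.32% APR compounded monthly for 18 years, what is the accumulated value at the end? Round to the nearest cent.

With 12 periods per year: i = 0.00943333, n = 216.
FV = 2900 × [(1+0.00943333)^216 − 1] / 0.00943333 = 2900 × 699.566959 = 2,028,744.1807

R$2,028,744.18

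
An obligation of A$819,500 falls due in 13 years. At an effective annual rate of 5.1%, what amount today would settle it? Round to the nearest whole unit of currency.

A$429,253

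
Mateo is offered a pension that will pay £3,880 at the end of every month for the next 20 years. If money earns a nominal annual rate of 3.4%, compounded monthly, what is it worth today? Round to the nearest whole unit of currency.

£674,977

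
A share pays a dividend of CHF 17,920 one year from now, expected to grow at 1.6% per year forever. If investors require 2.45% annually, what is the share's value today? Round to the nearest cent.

PV = PMT / (i − g) = 17920 / (0.0245 − 0.016) = 17920 / 0.008500 = 2,108,235.2941

CHF 2,108,235.29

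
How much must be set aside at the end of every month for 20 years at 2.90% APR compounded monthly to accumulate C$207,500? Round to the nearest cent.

C$638.97

With 12 periods per year: i = 0.00241667, n = 240.
PMT = 207500 / ( [(1+0.00241667)^240 − 1] / 0.00241667 ) = 207500 / 324.740344 = 638.9720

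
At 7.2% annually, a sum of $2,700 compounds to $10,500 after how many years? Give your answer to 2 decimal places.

n = ln(10500/2700) / ln(1+0.072) = ln(3.88889) / 0.069526 = 19.5340 years

19.53 years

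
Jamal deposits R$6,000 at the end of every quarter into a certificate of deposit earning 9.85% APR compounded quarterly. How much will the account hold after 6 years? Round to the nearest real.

R$193,197

Periodic rate i = 0.0985/4 = 0.024625; n = 6 × 4 = 24 periods.
Accumulation factor s(24|0.024625) = 32.199435; FV = 6000 × 32.199435 = 193,196.6115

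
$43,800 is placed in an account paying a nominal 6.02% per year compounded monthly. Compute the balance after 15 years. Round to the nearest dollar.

i = 0.0602/12 = 0.00501667 per month; n = 15·12 = 180.
FV = 43,800 × (1 + 0.00501667)^180 = 107,810.6383

$107,811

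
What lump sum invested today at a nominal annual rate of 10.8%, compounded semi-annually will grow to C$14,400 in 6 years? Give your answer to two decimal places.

C$7,660.82

i = 0.108/2 = 0.054 per half-year; n = 6·2 = 12.
PV = FV·(1+i)^(−n) = 14,400 × 0.532001 = 7,660.8183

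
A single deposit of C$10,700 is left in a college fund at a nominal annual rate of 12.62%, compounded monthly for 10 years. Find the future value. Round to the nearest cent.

C$37,549.27

i = 0.1262/12 = 0.0105167 per month; n = 10·12 = 120.
10,700 × (1+0.0105167)^120 = 10,700 × 3.509277 = 37,549.2681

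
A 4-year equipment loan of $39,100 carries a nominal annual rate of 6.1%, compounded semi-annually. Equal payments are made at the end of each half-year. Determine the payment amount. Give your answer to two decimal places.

$5,581.80

i = 0.061/2 = 0.0305 per half-year; n = 4·2 = 8.
Annuity-PV factor = 7.004910; PMT = 39100 / 7.004910 = 5,581.7993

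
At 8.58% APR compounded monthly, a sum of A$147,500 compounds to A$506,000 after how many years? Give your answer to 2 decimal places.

14.42 years

Periodic rate i = 0.0858/12 = 0.00715.
n = ln(506000/147500) / ln(1+0.00715) = ln(3.43051) / 0.007125 = 173.0224 months
= 173.0224/12 years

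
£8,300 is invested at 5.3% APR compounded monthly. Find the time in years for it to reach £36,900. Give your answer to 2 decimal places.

28.21 years

Periodic rate i = 0.053/12 = 0.00441667.
n = ln(36900/8300) / ln(1+0.00441667) = ln(4.44578) / 0.004407 = 338.5468 months
= 338.5468/12 years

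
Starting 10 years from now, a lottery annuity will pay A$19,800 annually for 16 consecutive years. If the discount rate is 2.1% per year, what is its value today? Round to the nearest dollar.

A$221,221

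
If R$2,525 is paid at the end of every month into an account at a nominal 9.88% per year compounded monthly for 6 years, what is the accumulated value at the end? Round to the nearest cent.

R$246,773.67

i = 0.0988/12 = 0.00823333 per month; n = 6·12 = 72.
FV = 2525 × [(1+0.00823333)^72 − 1] / 0.00823333 = 2525 × 97.732147 = 246,773.6710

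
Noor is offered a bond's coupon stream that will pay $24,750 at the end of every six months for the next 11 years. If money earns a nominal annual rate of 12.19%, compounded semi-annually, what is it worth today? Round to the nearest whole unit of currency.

i = 0.1219/2 = 0.06095 per half-year; n = 11·2 = 22.
Annuity factor a(22|0.06095) = 11.942748; PV = 24750 × 11.942748 = 295,583.0065

$295,583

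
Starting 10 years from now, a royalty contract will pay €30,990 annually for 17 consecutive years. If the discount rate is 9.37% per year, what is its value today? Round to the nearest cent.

Value one period before first payment (t=9): 30990 × [1 − (1+0.0937)^(−17)] / 0.0937 = 30990 × 8.344317 = 258,590.3725
PV₀ = 258,590.3725 / (1+0.0937)^9 = 258,590.3725 / 2.239154 = 115,485.7616

€115,485.76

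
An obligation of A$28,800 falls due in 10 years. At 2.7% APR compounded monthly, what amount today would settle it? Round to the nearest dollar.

i = 0.027/12 = 0.00225 per month; n = 10·12 = 120.
PV = 28,800 / (1 + 0.00225)^120 = 28,800 / 1.309567 = 21,991.9985

A$21,992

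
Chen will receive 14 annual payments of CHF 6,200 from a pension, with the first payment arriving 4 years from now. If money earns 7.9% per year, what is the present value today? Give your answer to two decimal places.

PV at t=3 (ordinary 14-year annuity): 6200 × a(14|0.079) = 6200 × 8.292339 = 51,412.5013
PV₀ = 51,412.5013 / (1+0.079)^3 = 51,412.5013 / 1.256216 = 40,926.4805

CHF 40,926.48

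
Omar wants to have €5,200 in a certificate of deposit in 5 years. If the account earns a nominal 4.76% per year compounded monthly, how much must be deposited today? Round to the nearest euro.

Periodic rate i = 0.0476/12 = 0.00396667; n = 5 × 12 = 60 periods.
PV = FV·(1+i)^(−n) = 5,200 × 0.788574 = 4,100.5840

€4,101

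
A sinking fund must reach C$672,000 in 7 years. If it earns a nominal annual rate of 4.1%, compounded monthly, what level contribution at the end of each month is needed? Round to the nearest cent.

i = 0.041/12 = 0.00341667 per month; n = 7·12 = 84.
FV-annuity factor = 97.104170; PMT = 672000 / 97.104170 = 6,920.4031

C$6,920.40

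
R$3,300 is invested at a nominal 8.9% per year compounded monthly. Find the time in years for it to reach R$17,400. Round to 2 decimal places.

Periodic rate i = 0.089/12 = 0.00741667.
n = ln(17400/3300) / ln(1+0.00741667) = ln(5.27273) / 0.007389 = 224.9940 months
= 224.9940/12 years

18.75 years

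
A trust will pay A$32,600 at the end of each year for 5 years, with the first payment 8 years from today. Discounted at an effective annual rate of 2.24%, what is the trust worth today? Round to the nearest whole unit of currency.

Value one period before first payment (t=7): 32600 × [1 − (1+0.0224)^(−5)] / 0.0224 = 32600 × 4.680805 = 152,594.2566
PV₀ = 152,594.2566 / (1+0.0224)^7 = 152,594.2566 / 1.167739 = 130,674.9378

A$130,675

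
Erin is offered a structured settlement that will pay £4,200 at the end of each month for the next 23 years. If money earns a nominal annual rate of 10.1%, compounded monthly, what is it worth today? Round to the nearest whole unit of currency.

£449,640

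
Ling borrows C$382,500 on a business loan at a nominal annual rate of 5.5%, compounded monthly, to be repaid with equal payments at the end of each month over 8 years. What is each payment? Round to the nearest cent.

C$4,933.99

With 12 periods per year: i = 0.00458333, n = 96.
Annuity-PV factor = 77.523453; PMT = 382500 / 77.523453 = 4,933.9907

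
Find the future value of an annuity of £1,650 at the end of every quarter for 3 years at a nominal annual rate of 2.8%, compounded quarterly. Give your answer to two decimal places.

i = 0.028/4 = 0.007 per quarter; n = 3·4 = 12.
FV = 1650 × [(1+0.007)^12 − 1] / 0.007 = 1650 × 12.472952 = 20,580.3703

£20,580.37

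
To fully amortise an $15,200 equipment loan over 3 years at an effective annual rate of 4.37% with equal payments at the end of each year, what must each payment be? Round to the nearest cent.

$5,515.80

PMT = 15200 / ( [1 − (1+0.0437)^(−3)] / 0.0437 ) = 15200 / 2.755717 = 5,515.8049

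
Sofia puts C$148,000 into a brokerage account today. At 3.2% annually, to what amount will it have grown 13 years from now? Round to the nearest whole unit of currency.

148,000 × (1+0.032)^13 = 148,000 × 1.506038 = 222,893.6932

C$222,894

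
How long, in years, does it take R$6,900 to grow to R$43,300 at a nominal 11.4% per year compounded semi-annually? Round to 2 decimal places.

16.57 years

Periodic rate i = 0.114/2 = 0.057.
n = ln(43300/6900) / ln(1+0.057) = ln(6.27536) / 0.055435 = 33.1314 half-years
= 33.1314/2 years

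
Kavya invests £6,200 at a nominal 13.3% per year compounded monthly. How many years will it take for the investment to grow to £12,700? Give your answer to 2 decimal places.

5.42 years

Periodic rate i = 0.133/12 = 0.0110833.
n = ln(12700/6200) / ln(1+0.0110833) = ln(2.04839) / 0.011022 = 65.0544 months
= 65.0544/12 years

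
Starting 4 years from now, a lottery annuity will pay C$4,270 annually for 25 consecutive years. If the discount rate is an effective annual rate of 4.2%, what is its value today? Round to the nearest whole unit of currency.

PV at t=3 (ordinary 25-year annuity): 4270 × a(25|0.042) = 4270 × 15.297012 = 65,318.2406
Discount back 3 years: 65,318.2406 × (1+0.042)^(−3) = 65,318.2406 × 0.883887 = 57,733.9565

C$57,734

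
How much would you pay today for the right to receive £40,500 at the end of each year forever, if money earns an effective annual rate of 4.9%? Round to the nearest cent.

PV = PMT / i = 40500 / 0.049 = 826,530.6122

£826,530.61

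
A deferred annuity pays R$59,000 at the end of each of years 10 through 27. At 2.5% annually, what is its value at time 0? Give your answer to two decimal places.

R$678,095.58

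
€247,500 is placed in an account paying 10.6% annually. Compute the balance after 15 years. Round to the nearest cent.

€1,121,765.57

FV = 247,500 × (1 + 0.106)^15 = 1,121,765.5741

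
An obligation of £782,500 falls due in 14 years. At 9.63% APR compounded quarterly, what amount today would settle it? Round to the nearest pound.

£206,493

With 4 periods per year: i = 0.024075, n = 56.
PV = 782,500 / (1 + 0.024075)^56 = 782,500 / 3.789473 = 206,493.1045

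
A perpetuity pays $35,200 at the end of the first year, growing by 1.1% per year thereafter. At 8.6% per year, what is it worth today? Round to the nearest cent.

$469,333.33

PV = D₁/(r − g) = 35200/(0.086 − 0.011) = 469,333.3333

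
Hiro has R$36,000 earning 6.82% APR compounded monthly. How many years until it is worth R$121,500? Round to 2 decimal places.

17.89 years

Periodic rate i = 0.0682/12 = 0.00568333.
n = ln(121500/36000) / ln(1+0.00568333) = ln(3.37500) / 0.005667 = 214.6361 months
= 214.6361/12 years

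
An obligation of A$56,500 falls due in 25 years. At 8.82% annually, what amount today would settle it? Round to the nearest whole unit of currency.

A$6,829

Discount factor = (1+0.0882)^(−25) = 0.120860; PV = 56,500 × 0.120860 = 6,828.5801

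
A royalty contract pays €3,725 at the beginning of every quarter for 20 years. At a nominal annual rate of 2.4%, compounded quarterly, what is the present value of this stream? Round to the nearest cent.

i = 0.024/4 = 0.006 per quarter; n = 20·4 = 80.
Annuity factor a(80|0.006) × (1+i) = 63.768407; PV = 3725 × 63.768407 = 237,537.3163
Payments are at the start of each period, so multiply by (1+i).

€237,537.32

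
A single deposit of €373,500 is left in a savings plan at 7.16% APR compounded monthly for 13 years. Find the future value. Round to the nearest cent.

€944,780.02

Periodic rate i = 0.0716/12 = 0.00596667; n = 13 × 12 = 156 periods.
FV = PV·(1+i)^n = 373,500 × 2.529532 = 944,780.0174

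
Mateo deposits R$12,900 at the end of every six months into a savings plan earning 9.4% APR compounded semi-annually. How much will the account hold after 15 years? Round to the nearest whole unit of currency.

Periodic rate i = 0.094/2 = 0.047; n = 15 × 2 = 30 periods.
Accumulation factor s(30|0.047) = 63.115659; FV = 12900 × 63.115659 = 814,192.0065

R$814,192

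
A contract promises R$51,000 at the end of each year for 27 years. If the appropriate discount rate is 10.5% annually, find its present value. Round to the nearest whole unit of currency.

PV = 51000 × [1 − (1+0.105)^(−27)] / 0.105 = 51000 × 8.881079 = 452,935.0087

R$452,935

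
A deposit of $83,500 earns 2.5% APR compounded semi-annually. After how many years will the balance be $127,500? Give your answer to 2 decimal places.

Periodic rate i = 0.025/2 = 0.0125.
n = ln(127500/83500) / ln(1+0.0125) = ln(1.52695) / 0.012423 = 34.0728 half-years
= 34.0728/2 years

17.04 years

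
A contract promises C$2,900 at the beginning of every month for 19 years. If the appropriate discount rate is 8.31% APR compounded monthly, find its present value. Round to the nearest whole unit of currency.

Periodic rate i = 0.0831/12 = 0.006925; n = 19 × 12 = 228 periods.
Annuity factor a(228|0.006925) × (1+i) = 115.258093; PV = 2900 × 115.258093 = 334,248.4684
(annuity-due: payments at period start, so ×(1+i).)

C$334,248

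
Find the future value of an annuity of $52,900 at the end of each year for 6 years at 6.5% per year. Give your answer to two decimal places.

$373,671.19

FV = PMT · [(1+i)^n − 1] / i = 52900 · 7.063728 = 373,671.1921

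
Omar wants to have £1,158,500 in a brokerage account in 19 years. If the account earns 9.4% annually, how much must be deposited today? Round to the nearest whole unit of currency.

£210,168

PV = 1,158,500 / (1 + 0.094)^19 = 1,158,500 / 5.512253 = 210,168.1591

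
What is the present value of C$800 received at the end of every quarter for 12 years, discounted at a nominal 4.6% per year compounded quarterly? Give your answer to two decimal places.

With 4 periods per year: i = 0.0115, n = 48.
PV = 800 × [1 − (1+0.0115)^(−48)] / 0.0115 = 800 × 36.729251 = 29,383.4009

C$29,383.40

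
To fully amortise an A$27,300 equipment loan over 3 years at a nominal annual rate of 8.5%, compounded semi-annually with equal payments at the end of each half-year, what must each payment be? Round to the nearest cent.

With 2 periods per year: i = 0.0425, n = 6.
PMT = 27300 / ( [1 − (1+0.0425)^(−6)] / 0.0425 ) = 27300 / 5.199740 = 5,250.2625

A$5,250.26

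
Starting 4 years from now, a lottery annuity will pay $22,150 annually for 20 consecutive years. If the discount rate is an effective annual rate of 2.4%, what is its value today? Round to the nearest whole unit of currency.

$324,644

Value one period before first payment (t=3): 22150 × [1 − (1+0.024)^(−20)] / 0.024 = 22150 × 15.737436 = 348,584.2150
PV₀ = 348,584.2150 / (1+0.024)^3 = 348,584.2150 / 1.073742 = 324,644.3486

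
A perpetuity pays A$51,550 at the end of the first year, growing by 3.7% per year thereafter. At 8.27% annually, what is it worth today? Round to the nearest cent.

PV = D₁/(r − g) = 51550/(0.0827 − 0.037) = 1,128,008.7527

A$1,128,008.75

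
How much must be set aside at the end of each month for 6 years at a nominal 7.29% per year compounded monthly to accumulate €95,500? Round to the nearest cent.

€1,061.35

i = 0.0729/12 = 0.006075 per month; n = 6·12 = 72.
FV-annuity factor = 89.979835; PMT = 95500 / 89.979835 = 1,061.3489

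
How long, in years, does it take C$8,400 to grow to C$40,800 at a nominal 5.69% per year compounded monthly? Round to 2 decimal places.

Periodic rate i = 0.0569/12 = 0.00474167.
n = ln(40800/8400) / ln(1+0.00474167) = ln(4.85714) / 0.004730 = 334.1008 months
= 334.1008/12 years

27.84 years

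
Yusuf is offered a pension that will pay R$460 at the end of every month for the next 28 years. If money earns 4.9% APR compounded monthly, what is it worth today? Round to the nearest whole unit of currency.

R$84,004

i = 0.049/12 = 0.00408333 per month; n = 28·12 = 336.
PV = PMT · [1 − (1+i)^(−n)] / i = 460 · 182.618280 = 84,004.4088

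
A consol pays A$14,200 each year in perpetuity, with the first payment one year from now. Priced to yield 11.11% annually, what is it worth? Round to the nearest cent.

PV = PMT / i = 14200 / 0.1111 = 127,812.7813

A$127,812.78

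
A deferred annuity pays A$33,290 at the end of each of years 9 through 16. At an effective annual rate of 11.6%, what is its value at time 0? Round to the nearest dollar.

A$69,702

PV at t=8 (ordinary 8-year annuity): 33290 × a(8|0.116) = 33290 × 5.037841 = 167,709.7295
PV₀ = 167,709.7295 / (1+0.116)^8 = 167,709.7295 / 2.406099 = 69,701.9136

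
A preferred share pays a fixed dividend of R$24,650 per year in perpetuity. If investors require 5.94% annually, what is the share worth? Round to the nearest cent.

PV = C/r = 24650/0.0594 = 414,983.1650

R$414,983.16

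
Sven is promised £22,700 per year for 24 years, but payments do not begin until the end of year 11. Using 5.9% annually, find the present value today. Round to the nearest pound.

£162,086

PV at t=10 (ordinary 24-year annuity): 22700 × a(24|0.059) = 22700 × 12.667169 = 287,544.7470
PV₀ = 287,544.7470 / (1+0.059)^10 = 287,544.7470 / 1.774024 = 162,086.1240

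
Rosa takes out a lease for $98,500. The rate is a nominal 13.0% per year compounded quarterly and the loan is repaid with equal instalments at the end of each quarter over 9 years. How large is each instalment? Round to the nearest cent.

$4,681.54

i = 0.13/4 = 0.0325 per quarter; n = 9·4 = 36.
PMT = 98500 / ( [1 − (1+0.0325)^(−36)] / 0.0325 ) = 98500 / 21.040090 = 4,681.5388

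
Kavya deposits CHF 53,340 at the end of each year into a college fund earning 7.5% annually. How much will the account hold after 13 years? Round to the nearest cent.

FV = 53340 × [(1+0.075)^13 − 1] / 0.075 = 53340 × 20.805508 = 1,109,765.7746

CHF 1,109,765.77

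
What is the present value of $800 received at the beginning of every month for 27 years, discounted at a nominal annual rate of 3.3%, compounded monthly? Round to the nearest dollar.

$171,890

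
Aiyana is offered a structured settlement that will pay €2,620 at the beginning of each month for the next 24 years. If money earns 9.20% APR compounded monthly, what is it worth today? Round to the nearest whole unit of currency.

i = 0.092/12 = 0.00766667 per month; n = 24·12 = 288.
PV = 2620 × [1 − (1+0.00766667)^(−288)] / 0.00766667 × (1+i) = 2620 × 116.865261 = 306,186.9846
(annuity-due: payments at period start, so ×(1+i).)

€306,187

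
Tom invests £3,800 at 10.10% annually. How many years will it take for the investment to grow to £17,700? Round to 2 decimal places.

15.99 years

n = ln(17700/3800) / ln(1+0.101) = ln(4.65789) / 0.096219 = 15.9902 years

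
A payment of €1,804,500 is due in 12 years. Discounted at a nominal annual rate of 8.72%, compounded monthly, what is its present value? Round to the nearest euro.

Periodic rate i = 0.0872/12 = 0.00726667; n = 12 × 12 = 144 periods.
PV = FV·(1+i)^(−n) = 1,804,500 × 0.352531 = 636,142.3924

€636,142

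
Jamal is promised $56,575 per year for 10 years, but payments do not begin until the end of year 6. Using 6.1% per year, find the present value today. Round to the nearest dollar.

PV at t=5 (ordinary 10-year annuity): 56575 × a(10|0.061) = 56575 × 7.325342 = 414,431.2291
Discount back 5 years: 414,431.2291 × (1+0.061)^(−5) = 414,431.2291 × 0.743743 = 308,230.4599

$308,230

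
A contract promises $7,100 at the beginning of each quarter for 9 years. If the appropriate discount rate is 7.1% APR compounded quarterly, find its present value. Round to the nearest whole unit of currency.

$191,017

Periodic rate i = 0.071/4 = 0.01775; n = 9 × 4 = 36 periods.
PV = PMT · [1 − (1+i)^(−n)] / i × (1+i) = 7100 · 26.903768 = 191,016.7494
(Beginning-of-period payments → annuity-due factor ×(1+i).)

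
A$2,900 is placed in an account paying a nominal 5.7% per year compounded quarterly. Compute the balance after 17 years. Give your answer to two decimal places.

A$7,590.30

i = 0.057/4 = 0.01425 per quarter; n = 17·4 = 68.
2,900 × (1+0.01425)^68 = 2,900 × 2.617346 = 7,590.3030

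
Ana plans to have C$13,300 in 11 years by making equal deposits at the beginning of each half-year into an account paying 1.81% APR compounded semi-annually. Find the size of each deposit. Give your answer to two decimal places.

i = 0.0181/2 = 0.00905 per half-year; n = 11·2 = 22.
PMT = 13300 / ( [(1+0.00905)^22 − 1] / 0.00905 × (1+i) ) = 13300 / 24.441495 = 544.1566

C$544.16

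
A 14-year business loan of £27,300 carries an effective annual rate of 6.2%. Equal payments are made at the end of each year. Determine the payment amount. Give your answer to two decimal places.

PMT = 27300 / ( [1 − (1+0.062)^(−14)] / 0.062 ) = 27300 / 9.180948 = 2,973.5491

£2,973.55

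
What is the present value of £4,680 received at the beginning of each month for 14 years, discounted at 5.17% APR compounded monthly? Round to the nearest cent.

£561,117.00

Periodic rate i = 0.0517/12 = 0.00430833; n = 14 × 12 = 168 periods.
Annuity factor a(168|0.00430833) × (1+i) = 119.896795; PV = 4680 × 119.896795 = 561,116.9999
Payments are at the start of each period, so multiply by (1+i).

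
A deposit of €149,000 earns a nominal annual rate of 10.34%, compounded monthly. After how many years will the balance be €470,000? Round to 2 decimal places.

11.16 years

Periodic rate i = 0.1034/12 = 0.00861667.
n = ln(470000/149000) / ln(1+0.00861667) = ln(3.15436) / 0.008580 = 133.8950 months
= 133.8950/12 years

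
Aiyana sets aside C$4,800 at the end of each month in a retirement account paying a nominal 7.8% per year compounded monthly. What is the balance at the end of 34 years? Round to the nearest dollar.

C$9,645,183

With 12 periods per year: i = 0.0065, n = 408.
FV = 4800 × [(1+0.0065)^408 − 1] / 0.0065 = 4800 × 2009.413084 = 9,645,182.8044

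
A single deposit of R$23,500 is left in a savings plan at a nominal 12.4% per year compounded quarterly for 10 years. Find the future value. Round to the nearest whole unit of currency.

R$79,692

i = 0.124/4 = 0.031 per quarter; n = 10·4 = 40.
FV = PV·(1+i)^n = 23,500 × 3.391147 = 79,691.9536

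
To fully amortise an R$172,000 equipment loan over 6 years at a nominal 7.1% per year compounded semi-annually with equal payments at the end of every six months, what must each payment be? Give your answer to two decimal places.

R$17,851.66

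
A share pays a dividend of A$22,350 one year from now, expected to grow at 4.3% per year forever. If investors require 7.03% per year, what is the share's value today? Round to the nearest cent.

PV = D₁/(r − g) = 22350/(0.0703 − 0.043) = 818,681.3187

A$818,681.32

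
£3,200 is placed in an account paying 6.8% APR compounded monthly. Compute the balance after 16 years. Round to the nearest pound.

£9,470

i = 0.068/12 = 0.00566667 per month; n = 16·12 = 192.
3,200 × (1+0.00566667)^192 = 3,200 × 2.959229 = 9,469.5344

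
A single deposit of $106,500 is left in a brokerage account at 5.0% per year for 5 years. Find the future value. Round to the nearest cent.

FV = PV·(1+i)^n = 106,500 × 1.276282 = 135,923.9864

$135,923.99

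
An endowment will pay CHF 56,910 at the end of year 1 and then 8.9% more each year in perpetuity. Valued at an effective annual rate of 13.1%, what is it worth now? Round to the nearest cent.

PV = PMT / (i − g) = 56910 / (0.131 − 0.089) = 56910 / 0.042000 = 1,355,000.0000

CHF 1,355,000.00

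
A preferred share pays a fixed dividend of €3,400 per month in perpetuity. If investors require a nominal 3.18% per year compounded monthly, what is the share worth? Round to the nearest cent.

€1,283,018.87

Periodic rate i = 0.0318/12 = 0.00265.
PV = C/r = 3400/0.00265 = 1,283,018.8679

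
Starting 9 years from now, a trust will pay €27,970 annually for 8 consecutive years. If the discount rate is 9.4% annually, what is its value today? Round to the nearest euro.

€74,341

Value one period before first payment (t=8): 27970 × [1 − (1+0.094)^(−8)] / 0.094 = 27970 × 5.453479 = 152,533.8139
PV₀ = 152,533.8139 / (1+0.094)^8 = 152,533.8139 / 2.051817 = 74,340.8553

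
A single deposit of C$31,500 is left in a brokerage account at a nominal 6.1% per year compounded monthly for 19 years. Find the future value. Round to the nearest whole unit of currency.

C$100,088

With 12 periods per year: i = 0.00508333, n = 228.
31,500 × (1+0.00508333)^228 = 31,500 × 3.177403 = 100,088.1902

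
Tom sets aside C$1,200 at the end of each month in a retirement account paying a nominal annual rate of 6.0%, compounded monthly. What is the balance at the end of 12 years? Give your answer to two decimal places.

i = 0.06/12 = 0.005 per month; n = 12·12 = 144.
FV = PMT · [(1+i)^n − 1] / i = 1200 · 210.150163 = 252,180.1957

C$252,180.20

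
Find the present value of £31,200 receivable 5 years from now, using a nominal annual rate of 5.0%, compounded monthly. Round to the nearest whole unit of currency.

i = 0.05/12 = 0.00416667 per month; n = 5·12 = 60.
PV = 31,200 / (1 + 0.00416667)^60 = 31,200 / 1.283359 = 24,311.2082

£24,311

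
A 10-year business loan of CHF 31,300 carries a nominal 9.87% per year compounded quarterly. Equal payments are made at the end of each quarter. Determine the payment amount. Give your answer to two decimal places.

CHF 1,240.06

Periodic rate i = 0.0987/4 = 0.024675; n = 10 × 4 = 40 periods.
Annuity-PV factor = 25.240731; PMT = 31300 / 25.240731 = 1,240.0592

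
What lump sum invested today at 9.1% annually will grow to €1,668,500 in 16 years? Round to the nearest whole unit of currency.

PV = FV·(1+i)^(−n) = 1,668,500 × 0.248201 = 414,123.8106

€414,124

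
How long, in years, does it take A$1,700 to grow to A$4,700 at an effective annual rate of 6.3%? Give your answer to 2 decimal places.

(1+i)^n = 4700/1700 = 2.76471, so n = ln 2.76471 / ln 1.063 = 16.6451 years

16.65 years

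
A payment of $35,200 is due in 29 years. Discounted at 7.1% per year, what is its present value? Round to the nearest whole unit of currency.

$4,816

PV = 35,200 / (1 + 0.071)^29 = 35,200 / 7.309618 = 4,815.5734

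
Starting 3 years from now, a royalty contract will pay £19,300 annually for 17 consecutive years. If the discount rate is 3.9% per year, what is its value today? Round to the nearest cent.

Value one period before first payment (t=2): 19300 × [1 − (1+0.039)^(−17)] / 0.039 = 19300 × 12.260564 = 236,628.8928
Discount back 2 years: 236,628.8928 × (1+0.039)^(−2) = 236,628.8928 × 0.926337 = 219,198.0451

£219,198.05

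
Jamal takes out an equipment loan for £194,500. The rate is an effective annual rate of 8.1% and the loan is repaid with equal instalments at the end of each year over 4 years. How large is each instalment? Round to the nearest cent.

Annuity-PV factor = 3.304768; PMT = 194500 / 3.304768 = 58,854.3623

£58,854.36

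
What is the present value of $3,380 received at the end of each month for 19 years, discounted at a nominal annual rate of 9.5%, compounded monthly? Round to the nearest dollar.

$356,225

With 12 periods per year: i = 0.00791667, n = 228.
PV = 3380 × [1 − (1+0.00791667)^(−228)] / 0.00791667 = 3380 × 105.391883 = 356,224.5655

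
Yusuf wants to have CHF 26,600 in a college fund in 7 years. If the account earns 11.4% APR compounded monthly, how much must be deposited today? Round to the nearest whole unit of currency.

With 12 periods per year: i = 0.0095, n = 84.
PV = FV·(1+i)^(−n) = 26,600 × 0.451928 = 12,021.2736

CHF 12,021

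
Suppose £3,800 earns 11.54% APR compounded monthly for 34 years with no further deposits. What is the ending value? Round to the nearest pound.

Periodic rate i = 0.1154/12 = 0.00961667; n = 34 × 12 = 408 periods.
FV = 3,800 × (1 + 0.00961667)^408 = 188,642.7805

£188,643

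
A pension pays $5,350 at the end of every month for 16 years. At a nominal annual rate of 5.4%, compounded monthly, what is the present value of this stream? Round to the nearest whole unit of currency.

$686,832

i = 0.054/12 = 0.0045 per month; n = 16·12 = 192.
PV = 5350 × [1 − (1+0.0045)^(−192)] / 0.0045 = 5350 × 128.379889 = 686,832.4052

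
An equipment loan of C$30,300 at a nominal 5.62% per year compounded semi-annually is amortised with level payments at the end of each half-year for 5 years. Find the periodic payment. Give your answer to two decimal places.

C$3,517.73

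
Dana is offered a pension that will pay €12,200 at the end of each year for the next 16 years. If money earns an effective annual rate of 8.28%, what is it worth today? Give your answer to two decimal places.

PV = PMT · [1 − (1+i)^(−n)] / i = 12200 · 8.695107 = 106,080.3049

€106,080.30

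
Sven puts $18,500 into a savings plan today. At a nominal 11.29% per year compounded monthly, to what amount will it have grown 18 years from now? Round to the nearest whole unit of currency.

$139,836

i = 0.1129/12 = 0.00940833 per month; n = 18·12 = 216.
18,500 × (1+0.00940833)^216 = 18,500 × 7.558704 = 139,836.0222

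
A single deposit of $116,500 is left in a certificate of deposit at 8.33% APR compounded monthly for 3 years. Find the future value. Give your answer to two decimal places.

$149,444.92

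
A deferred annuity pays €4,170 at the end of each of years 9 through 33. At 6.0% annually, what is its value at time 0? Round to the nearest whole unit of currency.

€33,445

Value one period before first payment (t=8): 4170 × [1 − (1+0.06)^(−25)] / 0.06 = 4170 × 12.783356 = 53,306.5952
Discount back 8 years: 53,306.5952 × (1+0.06)^(−8) = 53,306.5952 × 0.627412 = 33,445.2173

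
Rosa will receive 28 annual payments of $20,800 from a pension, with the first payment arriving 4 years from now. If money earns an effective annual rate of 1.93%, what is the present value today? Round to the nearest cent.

$421,794.87

Value one period before first payment (t=3): 20800 × [1 − (1+0.0193)^(−28)] / 0.0193 = 20800 × 21.475537 = 446,691.1643
Discount back 3 years: 446,691.1643 × (1+0.0193)^(−3) = 446,691.1643 × 0.944265 = 421,794.8661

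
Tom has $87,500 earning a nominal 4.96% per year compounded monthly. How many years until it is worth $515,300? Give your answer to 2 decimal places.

Periodic rate i = 0.0496/12 = 0.00413333.
(1+i)^n = 515300/87500 = 5.88914, so n = ln 5.88914 / ln 1.00413 = 429.8643 months
= 429.8643/12 years

35.82 years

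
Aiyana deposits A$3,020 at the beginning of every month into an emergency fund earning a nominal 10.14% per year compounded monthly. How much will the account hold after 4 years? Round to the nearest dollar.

A$179,361

With 12 periods per year: i = 0.00845, n = 48.
Accumulation factor s(48|0.00845) × (1+i) = 59.390912; FV = 3020 × 59.390912 = 179,360.5552
(Beginning-of-period payments → annuity-due factor ×(1+i).)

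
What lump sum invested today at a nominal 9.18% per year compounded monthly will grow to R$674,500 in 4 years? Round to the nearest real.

Periodic rate i = 0.0918/12 = 0.00765; n = 4 × 12 = 48 periods.
Discount factor = (1+0.00765)^(−48) = 0.693640; PV = 674,500 × 0.693640 = 467,859.9941

R$467,860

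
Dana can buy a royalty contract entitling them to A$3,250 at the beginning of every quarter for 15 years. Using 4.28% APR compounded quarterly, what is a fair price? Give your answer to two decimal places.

A$144,887.24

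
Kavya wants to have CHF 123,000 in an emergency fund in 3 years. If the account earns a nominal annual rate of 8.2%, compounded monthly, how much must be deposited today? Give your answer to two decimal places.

CHF 96,256.94

Periodic rate i = 0.082/12 = 0.00683333; n = 3 × 12 = 36 periods.
Discount factor = (1+0.00683333)^(−36) = 0.782577; PV = 123,000 × 0.782577 = 96,256.9373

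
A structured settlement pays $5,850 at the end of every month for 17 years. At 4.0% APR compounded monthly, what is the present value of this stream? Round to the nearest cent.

$864,881.18

With 12 periods per year: i = 0.00333333, n = 204.
PV = 5850 × [1 − (1+0.00333333)^(−204)] / 0.00333333 = 5850 × 147.842937 = 864,881.1822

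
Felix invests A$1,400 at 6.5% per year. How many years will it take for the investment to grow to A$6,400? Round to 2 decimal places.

24.13 years

n = ln(6400/1400) / ln(1+0.065) = ln(4.57143) / 0.062975 = 24.1339 years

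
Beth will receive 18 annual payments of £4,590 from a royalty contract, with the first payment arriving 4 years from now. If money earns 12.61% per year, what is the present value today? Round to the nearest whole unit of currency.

PV at t=3 (ordinary 18-year annuity): 4590 × a(18|0.1261) = 4590 × 6.995025 = 32,107.1626
Discount back 3 years: 32,107.1626 × (1+0.1261)^(−3) = 32,107.1626 × 0.700276 = 22,483.8693

£22,484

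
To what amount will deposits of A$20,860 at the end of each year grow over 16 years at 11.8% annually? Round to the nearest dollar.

FV = PMT · [(1+i)^n − 1] / i = 20860 · 42.013271 = 876,396.8236

A$876,397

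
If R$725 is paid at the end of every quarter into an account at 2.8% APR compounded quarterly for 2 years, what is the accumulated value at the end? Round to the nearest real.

i = 0.028/4 = 0.007 per quarter; n = 2·4 = 8.
FV = 725 × [(1+0.007)^8 − 1] / 0.007 = 725 × 8.198768 = 5,944.1069

R$5,944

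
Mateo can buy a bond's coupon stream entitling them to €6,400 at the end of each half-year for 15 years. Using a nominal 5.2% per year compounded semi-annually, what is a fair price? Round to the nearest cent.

With 2 periods per year: i = 0.026, n = 30.
Annuity factor a(30|0.026) = 20.653921; PV = 6400 × 20.653921 = 132,185.0915

€132,185.09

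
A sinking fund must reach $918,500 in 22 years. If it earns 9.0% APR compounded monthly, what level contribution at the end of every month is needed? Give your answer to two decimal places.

$1,112.99

Periodic rate i = 0.09/12 = 0.0075; n = 22 × 12 = 264 periods.
PMT = 918500 / ( [(1+0.0075)^264 − 1] / 0.0075 ) = 918500 / 825.257358 = 1,112.9861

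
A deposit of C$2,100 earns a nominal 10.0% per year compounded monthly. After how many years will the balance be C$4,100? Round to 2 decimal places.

Periodic rate i = 0.1/12 = 0.00833333.
n = ln(4100/2100) / ln(1+0.00833333) = ln(1.95238) / 0.008299 = 80.6200 months
= 80.6200/12 years

6.72 years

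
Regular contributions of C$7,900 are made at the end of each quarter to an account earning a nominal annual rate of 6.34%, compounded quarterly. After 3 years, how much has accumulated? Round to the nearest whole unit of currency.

C$103,517

With 4 periods per year: i = 0.01585, n = 12.
FV = 7900 × [(1+0.01585)^12 − 1] / 0.01585 = 7900 × 13.103391 = 103,516.7881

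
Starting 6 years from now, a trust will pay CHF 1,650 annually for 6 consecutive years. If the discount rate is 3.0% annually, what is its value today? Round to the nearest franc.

PV at t=5 (ordinary 6-year annuity): 1650 × a(6|0.03) = 1650 × 5.417191 = 8,938.3659
PV₀ = 8,938.3659 / (1+0.03)^5 = 8,938.3659 / 1.159274 = 7,710.3129

CHF 7,710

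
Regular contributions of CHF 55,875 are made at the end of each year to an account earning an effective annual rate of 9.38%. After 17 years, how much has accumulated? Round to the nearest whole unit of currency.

Accumulation factor s(17|0.0938) = 38.287789; FV = 55875 × 38.287789 = 2,139,330.2341

CHF 2,139,330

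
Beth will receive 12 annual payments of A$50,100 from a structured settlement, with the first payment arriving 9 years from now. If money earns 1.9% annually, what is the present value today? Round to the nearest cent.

A$458,574.20

Value one period before first payment (t=8): 50100 × [1 − (1+0.019)^(−12)] / 0.019 = 50100 × 10.640581 = 533,093.1329
Discount back 8 years: 533,093.1329 × (1+0.019)^(−8) = 533,093.1329 × 0.860214 = 458,574.1990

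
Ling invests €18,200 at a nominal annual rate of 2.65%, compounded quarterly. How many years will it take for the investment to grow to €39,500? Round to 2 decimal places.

29.34 years

Periodic rate i = 0.0265/4 = 0.006625.
n = ln(39500/18200) / ln(1+0.006625) = ln(2.17033) / 0.006603 = 117.3499 quarters
= 117.3499/4 years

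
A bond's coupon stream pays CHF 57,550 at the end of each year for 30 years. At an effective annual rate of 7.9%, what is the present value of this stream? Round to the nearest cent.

PV = PMT · [1 − (1+i)^(−n)] / i = 57550 · 11.364838 = 654,046.4063

CHF 654,046.41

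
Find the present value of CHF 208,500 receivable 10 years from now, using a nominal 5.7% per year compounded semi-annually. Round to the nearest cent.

i = 0.057/2 = 0.0285 per half-year; n = 10·2 = 20.
PV = 208,500 / (1 + 0.0285)^20 = 208,500 / 1.754228 = 118,855.7341

CHF 118,855.73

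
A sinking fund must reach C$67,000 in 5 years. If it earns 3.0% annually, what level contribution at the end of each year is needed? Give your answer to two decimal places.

PMT = 67000 / ( [(1+0.03)^5 − 1] / 0.03 ) = 67000 / 5.309136 = 12,619.7563

C$12,619.76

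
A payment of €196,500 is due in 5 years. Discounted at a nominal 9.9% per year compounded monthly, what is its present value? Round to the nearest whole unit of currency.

Periodic rate i = 0.099/12 = 0.00825; n = 5 × 12 = 60 periods.
Discount factor = (1+0.00825)^(−60) = 0.610810; PV = 196,500 × 0.610810 = 120,024.1707

€120,024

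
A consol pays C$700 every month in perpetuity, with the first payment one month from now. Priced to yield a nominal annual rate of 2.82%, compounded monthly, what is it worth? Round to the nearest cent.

Periodic rate i = 0.0282/12 = 0.00235.
PV = C/r = 700/0.00235 = 297,872.3404

C$297,872.34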